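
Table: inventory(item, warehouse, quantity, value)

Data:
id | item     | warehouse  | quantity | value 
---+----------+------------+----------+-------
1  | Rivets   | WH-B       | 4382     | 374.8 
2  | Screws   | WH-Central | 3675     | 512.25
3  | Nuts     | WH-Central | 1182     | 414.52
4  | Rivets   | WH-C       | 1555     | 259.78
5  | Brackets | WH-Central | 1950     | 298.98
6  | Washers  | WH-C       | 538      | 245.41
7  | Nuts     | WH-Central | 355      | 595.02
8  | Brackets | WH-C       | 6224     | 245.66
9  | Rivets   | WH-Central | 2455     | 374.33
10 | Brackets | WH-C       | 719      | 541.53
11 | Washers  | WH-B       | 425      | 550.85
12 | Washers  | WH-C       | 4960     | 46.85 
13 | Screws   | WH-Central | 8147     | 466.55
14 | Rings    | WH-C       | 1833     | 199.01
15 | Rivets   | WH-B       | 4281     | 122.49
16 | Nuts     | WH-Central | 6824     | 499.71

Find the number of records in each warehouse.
SELECT warehouse, COUNT(*) as count
FROM inventory
GROUP BY warehouse

Result:
  WH-B: 3
  WH-C: 6
  WH-Central: 7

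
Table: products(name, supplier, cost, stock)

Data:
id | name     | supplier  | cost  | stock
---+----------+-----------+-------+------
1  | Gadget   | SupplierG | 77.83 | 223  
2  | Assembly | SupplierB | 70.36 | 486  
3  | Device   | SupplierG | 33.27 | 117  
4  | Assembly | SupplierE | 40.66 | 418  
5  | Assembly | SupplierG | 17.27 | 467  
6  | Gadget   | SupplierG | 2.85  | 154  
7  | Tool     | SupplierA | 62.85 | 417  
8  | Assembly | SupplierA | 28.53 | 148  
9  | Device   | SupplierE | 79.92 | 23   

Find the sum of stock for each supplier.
SELECT supplier, SUM(stock) as result
FROM products
GROUP BY supplier

Result:
  SupplierA: 565
  SupplierB: 486
  SupplierE: 441
  SupplierG: 961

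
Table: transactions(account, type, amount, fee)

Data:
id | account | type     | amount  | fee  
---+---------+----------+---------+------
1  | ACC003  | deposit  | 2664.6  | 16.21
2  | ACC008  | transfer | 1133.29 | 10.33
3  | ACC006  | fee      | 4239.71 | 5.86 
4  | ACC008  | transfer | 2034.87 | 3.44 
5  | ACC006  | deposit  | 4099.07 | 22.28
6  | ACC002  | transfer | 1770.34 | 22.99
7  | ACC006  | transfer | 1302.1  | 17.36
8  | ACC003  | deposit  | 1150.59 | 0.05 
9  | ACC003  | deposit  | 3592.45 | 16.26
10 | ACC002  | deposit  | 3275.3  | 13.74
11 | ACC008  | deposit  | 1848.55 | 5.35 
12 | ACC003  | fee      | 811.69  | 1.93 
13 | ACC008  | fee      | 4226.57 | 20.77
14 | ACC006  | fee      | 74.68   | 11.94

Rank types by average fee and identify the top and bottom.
SELECT type, AVG(fee)
FROM transactions
GROUP BY type
ORDER BY AVG(fee)

All groups:
  fee: 10.13
  deposit: 12.32
  transfer: 13.53

Highest: transfer (13.53)
Lowest: fee (10.13)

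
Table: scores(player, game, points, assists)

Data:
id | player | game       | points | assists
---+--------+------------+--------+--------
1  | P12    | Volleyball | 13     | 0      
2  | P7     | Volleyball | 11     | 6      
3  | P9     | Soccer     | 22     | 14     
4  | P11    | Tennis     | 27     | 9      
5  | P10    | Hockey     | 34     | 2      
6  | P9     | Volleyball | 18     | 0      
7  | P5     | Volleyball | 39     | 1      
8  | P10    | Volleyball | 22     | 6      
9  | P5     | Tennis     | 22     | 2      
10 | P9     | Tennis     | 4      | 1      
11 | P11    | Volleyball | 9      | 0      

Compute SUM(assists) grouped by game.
SELECT game, SUM(assists) as result
FROM scores
GROUP BY game

Result:
  Hockey: 2
  Soccer: 14
  Tennis: 12
  Volleyball: 13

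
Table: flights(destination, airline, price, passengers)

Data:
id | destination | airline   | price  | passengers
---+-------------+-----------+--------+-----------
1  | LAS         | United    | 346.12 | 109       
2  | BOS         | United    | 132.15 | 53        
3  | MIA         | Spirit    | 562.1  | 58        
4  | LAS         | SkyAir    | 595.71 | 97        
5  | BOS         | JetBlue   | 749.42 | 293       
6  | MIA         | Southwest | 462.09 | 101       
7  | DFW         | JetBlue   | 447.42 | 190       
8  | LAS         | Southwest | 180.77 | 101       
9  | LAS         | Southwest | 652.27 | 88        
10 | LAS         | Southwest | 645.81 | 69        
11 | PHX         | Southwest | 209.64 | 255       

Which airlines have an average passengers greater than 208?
SELECT airline, AVG(passengers)
FROM flights
GROUP BY airline
HAVING AVG(passengers) > 208

Result:
  JetBlue: avg=241.50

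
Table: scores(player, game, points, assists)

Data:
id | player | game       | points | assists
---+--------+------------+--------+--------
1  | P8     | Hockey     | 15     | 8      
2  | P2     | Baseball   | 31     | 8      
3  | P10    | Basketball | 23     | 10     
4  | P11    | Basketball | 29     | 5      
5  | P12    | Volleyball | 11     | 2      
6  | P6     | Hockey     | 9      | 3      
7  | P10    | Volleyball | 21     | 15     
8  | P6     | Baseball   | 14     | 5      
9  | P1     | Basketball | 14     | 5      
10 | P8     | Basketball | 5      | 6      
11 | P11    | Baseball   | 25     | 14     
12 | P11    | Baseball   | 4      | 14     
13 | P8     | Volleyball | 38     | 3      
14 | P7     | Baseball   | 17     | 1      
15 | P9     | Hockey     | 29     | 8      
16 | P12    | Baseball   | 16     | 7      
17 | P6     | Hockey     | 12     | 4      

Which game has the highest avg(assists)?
SELECT game, AVG(assists) as val
FROM scores
GROUP BY game
ORDER BY val DESC
LIMIT 1

Result: Baseball with avg(assists) = 8.17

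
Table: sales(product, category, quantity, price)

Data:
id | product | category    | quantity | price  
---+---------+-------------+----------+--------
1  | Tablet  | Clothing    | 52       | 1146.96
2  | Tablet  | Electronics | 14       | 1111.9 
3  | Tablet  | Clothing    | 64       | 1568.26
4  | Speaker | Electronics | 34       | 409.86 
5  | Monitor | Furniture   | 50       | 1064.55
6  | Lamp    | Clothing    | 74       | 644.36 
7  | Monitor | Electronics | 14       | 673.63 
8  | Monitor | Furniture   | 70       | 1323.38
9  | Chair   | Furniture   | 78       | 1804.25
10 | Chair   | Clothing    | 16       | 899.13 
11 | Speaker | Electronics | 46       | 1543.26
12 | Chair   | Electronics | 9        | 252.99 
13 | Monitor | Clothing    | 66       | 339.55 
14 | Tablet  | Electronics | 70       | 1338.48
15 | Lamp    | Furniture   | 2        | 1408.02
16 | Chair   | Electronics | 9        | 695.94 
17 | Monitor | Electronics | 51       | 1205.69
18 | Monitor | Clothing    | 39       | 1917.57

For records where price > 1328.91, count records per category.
SELECT category, COUNT(*)
FROM sales
WHERE price > 1328.91
GROUP BY category

Note: WHERE filters rows before grouping.

Result:
  Clothing: 2
  Electronics: 2
  Furniture: 2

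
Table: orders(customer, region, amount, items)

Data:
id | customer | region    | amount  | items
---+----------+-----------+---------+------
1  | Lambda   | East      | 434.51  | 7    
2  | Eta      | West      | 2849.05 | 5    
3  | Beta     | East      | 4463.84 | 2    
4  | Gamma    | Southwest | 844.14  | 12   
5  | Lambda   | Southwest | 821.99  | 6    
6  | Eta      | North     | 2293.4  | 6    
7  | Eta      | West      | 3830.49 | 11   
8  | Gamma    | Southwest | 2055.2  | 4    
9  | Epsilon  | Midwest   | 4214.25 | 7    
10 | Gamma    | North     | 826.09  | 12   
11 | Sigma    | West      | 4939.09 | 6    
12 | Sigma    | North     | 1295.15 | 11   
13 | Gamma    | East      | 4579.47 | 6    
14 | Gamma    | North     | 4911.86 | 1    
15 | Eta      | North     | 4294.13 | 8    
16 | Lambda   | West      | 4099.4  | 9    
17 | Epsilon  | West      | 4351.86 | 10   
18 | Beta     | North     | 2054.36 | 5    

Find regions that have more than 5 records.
SELECT region, COUNT(*) as cnt
FROM orders
GROUP BY region
HAVING COUNT(*) > 5

Result:
  North: 6

Note: HAVING filters groups after aggregation, WHERE filters rows before.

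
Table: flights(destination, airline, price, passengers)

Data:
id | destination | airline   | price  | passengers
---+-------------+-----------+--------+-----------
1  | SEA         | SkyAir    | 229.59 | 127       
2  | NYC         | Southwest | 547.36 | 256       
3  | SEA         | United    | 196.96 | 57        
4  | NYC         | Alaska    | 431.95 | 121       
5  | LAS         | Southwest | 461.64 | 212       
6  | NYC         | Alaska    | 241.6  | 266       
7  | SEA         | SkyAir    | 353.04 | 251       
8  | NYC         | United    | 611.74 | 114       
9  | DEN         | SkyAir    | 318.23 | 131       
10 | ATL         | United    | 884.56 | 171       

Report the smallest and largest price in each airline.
SELECT airline, MIN(price), MAX(price)
FROM flights
GROUP BY airline

Result:
  Alaska: min=241.60, max=431.95
  SkyAir: min=229.59, max=353.04
  Southwest: min=461.64, max=547.36
  United: min=196.96, max=884.56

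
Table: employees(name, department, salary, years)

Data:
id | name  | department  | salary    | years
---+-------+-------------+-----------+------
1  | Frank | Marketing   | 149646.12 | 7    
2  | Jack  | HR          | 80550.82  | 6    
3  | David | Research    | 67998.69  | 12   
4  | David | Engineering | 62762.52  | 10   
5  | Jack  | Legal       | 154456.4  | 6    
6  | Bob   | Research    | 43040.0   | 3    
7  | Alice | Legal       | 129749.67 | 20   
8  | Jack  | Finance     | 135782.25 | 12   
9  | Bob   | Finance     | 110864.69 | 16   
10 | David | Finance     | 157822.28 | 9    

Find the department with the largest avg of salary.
SELECT department, AVG(salary) as val
FROM employees
GROUP BY department
ORDER BY val DESC
LIMIT 1

Result: Marketing with avg(salary) = 149646.12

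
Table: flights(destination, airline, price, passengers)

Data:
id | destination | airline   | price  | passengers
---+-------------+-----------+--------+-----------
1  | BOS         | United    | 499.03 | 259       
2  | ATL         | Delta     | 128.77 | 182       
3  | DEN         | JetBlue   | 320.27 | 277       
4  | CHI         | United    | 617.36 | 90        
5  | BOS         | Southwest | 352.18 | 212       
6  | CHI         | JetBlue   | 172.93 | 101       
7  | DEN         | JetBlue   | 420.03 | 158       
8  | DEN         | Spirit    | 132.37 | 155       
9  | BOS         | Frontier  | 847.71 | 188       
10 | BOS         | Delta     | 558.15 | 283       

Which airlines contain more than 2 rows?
SELECT airline, COUNT(*) as cnt
FROM flights
GROUP BY airline
HAVING COUNT(*) > 2

Result:
  JetBlue: 3

Note: HAVING filters groups after aggregation, WHERE filters rows before.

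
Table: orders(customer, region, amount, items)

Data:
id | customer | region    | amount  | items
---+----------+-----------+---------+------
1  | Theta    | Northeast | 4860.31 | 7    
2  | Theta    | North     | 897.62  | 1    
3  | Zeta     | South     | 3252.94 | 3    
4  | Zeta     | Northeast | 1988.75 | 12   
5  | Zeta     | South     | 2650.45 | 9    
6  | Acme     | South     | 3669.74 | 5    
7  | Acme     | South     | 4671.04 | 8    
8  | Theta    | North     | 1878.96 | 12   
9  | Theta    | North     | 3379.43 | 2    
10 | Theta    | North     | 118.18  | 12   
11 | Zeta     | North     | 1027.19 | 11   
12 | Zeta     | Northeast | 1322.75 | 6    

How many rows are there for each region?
SELECT region, COUNT(*) as count
FROM orders
GROUP BY region

Result:
  North: 5
  Northeast: 3
  South: 4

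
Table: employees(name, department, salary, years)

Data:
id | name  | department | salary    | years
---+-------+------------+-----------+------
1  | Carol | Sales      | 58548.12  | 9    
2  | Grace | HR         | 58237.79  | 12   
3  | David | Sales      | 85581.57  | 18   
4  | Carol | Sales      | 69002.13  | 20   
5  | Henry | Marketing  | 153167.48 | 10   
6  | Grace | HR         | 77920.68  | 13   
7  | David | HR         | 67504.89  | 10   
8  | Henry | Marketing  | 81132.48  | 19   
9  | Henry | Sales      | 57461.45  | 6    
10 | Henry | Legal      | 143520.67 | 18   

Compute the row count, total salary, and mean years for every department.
SELECT department,
       COUNT(*) as cnt,
       SUM(salary) as total_salary,
       AVG(years) as avg_years
FROM employees
GROUP BY department

Result:
  HR: 3 records, 203663.36 total salary, 11.67 avg years
  Legal: 1 records, 143520.67 total salary, 18.00 avg years
  Marketing: 2 records, 234299.96 total salary, 14.50 avg years
  Sales: 4 records, 270593.27 total salary, 13.25 avg years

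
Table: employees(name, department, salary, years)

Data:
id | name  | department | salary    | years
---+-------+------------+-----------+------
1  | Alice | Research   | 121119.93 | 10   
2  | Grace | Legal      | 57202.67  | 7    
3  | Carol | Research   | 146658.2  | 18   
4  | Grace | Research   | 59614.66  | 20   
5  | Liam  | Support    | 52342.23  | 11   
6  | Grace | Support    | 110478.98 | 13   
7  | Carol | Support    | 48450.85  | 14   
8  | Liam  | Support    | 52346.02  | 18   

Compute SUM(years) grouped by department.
SELECT department, SUM(years) as result
FROM employees
GROUP BY department

Result:
  Legal: 7
  Research: 48
  Support: 56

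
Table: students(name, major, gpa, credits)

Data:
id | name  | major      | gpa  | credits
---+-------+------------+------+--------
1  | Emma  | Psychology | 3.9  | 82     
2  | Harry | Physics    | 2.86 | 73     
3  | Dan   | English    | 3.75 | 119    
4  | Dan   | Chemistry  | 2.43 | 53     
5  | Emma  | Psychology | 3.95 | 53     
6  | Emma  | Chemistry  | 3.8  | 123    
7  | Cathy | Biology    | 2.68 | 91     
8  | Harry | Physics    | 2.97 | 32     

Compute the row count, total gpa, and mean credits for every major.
SELECT major,
       COUNT(*) as cnt,
       SUM(gpa) as total_gpa,
       AVG(credits) as avg_credits
FROM students
GROUP BY major

Result:
  Biology: 1 records, 2.68 total gpa, 91.00 avg credits
  Chemistry: 2 records, 6.23 total gpa, 88.00 avg credits
  English: 1 records, 3.75 total gpa, 119.00 avg credits
  Physics: 2 records, 5.83 total gpa, 52.50 avg credits
  Psychology: 2 records, 7.85 total gpa, 67.50 avg credits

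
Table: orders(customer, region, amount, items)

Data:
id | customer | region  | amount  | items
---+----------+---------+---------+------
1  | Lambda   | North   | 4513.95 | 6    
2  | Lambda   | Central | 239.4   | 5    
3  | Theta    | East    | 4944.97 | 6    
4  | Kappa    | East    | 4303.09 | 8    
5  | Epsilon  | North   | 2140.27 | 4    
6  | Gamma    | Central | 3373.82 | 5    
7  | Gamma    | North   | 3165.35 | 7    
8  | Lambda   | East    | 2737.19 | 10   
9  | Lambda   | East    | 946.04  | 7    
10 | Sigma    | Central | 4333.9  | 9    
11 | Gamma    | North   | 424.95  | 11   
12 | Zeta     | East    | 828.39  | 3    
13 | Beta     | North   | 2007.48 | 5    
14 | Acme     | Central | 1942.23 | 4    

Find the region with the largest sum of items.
SELECT region, SUM(items) as val
FROM orders
GROUP BY region
ORDER BY val DESC
LIMIT 1

Result: East with sum(items) = 34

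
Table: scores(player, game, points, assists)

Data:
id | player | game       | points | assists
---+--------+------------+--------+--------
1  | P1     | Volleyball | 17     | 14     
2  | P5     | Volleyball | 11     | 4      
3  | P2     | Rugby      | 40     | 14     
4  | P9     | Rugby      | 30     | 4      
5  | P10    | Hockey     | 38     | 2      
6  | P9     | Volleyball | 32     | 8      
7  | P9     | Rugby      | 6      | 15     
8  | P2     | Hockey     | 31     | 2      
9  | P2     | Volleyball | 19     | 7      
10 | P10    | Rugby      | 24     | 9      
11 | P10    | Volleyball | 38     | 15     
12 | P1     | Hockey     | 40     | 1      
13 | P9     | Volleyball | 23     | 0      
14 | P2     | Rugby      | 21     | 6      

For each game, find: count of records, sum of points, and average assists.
SELECT game,
       COUNT(*) as cnt,
       SUM(points) as total_points,
       AVG(assists) as avg_assists
FROM scores
GROUP BY game

Result:
  Hockey: 3 records, 109 total points, 1.67 avg assists
  Rugby: 5 records, 121 total points, 9.60 avg assists
  Volleyball: 6 records, 140 total points, 8.00 avg assists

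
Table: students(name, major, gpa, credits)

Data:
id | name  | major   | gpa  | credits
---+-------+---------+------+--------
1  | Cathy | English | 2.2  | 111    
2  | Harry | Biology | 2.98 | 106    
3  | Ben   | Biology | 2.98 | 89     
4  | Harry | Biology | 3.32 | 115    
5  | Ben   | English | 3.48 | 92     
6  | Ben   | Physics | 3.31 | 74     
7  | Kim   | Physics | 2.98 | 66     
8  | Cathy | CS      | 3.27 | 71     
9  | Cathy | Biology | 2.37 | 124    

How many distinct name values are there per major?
SELECT major, COUNT(DISTINCT name)
FROM students
GROUP BY major

Result:
  Biology: 3 distinct
  CS: 1 distinct
  English: 2 distinct
  Physics: 2 distinct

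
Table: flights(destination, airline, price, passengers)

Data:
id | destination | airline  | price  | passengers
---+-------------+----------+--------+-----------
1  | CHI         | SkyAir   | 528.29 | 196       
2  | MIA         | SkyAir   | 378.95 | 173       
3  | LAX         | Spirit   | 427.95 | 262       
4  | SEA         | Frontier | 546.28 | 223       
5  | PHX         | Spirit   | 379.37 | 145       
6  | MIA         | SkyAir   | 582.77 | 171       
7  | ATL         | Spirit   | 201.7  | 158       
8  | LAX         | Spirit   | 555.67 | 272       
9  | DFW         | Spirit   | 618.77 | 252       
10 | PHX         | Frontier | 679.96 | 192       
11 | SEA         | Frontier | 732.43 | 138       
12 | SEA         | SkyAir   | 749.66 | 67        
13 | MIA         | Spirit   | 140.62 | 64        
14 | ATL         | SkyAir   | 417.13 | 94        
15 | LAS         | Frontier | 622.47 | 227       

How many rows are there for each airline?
SELECT airline, COUNT(*) as count
FROM flights
GROUP BY airline

Result:
  Frontier: 4
  SkyAir: 5
  Spirit: 6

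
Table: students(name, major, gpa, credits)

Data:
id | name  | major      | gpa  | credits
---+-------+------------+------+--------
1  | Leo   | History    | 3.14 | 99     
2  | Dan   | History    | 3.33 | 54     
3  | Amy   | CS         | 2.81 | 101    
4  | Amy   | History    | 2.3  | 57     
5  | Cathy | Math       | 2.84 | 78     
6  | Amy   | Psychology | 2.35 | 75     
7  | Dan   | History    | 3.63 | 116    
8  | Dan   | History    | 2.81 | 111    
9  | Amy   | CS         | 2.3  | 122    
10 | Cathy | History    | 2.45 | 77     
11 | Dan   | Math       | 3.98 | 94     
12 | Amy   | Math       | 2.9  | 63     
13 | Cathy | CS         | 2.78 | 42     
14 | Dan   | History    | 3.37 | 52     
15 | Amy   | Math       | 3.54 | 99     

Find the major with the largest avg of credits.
SELECT major, AVG(credits) as val
FROM students
GROUP BY major
ORDER BY val DESC
LIMIT 1

Result: CS with avg(credits) = 88.33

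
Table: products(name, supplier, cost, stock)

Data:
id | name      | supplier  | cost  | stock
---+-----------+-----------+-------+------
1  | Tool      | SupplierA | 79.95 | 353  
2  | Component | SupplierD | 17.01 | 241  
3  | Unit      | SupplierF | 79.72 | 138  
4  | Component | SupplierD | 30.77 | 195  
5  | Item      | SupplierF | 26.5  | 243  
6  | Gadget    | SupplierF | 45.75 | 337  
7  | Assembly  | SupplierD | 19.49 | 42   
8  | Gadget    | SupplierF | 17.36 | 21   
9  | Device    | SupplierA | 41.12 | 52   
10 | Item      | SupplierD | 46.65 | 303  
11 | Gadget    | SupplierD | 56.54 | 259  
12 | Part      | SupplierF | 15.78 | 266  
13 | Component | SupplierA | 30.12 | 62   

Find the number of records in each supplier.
SELECT supplier, COUNT(*) as count
FROM products
GROUP BY supplier

Result:
  SupplierA: 3
  SupplierD: 5
  SupplierF: 5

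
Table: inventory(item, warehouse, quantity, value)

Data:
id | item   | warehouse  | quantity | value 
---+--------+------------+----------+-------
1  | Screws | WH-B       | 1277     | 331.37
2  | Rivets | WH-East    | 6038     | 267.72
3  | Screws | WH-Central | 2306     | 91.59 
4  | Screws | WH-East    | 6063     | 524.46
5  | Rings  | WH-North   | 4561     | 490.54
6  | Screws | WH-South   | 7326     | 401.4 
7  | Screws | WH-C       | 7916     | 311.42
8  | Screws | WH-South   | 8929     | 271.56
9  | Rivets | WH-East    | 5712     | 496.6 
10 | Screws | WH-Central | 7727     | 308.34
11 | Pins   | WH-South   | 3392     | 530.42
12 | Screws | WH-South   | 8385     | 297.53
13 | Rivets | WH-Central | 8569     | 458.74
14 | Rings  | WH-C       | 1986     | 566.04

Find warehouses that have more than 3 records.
SELECT warehouse, COUNT(*) as cnt
FROM inventory
GROUP BY warehouse
HAVING COUNT(*) > 3

Result:
  WH-South: 4

Note: HAVING filters groups after aggregation, WHERE filters rows before.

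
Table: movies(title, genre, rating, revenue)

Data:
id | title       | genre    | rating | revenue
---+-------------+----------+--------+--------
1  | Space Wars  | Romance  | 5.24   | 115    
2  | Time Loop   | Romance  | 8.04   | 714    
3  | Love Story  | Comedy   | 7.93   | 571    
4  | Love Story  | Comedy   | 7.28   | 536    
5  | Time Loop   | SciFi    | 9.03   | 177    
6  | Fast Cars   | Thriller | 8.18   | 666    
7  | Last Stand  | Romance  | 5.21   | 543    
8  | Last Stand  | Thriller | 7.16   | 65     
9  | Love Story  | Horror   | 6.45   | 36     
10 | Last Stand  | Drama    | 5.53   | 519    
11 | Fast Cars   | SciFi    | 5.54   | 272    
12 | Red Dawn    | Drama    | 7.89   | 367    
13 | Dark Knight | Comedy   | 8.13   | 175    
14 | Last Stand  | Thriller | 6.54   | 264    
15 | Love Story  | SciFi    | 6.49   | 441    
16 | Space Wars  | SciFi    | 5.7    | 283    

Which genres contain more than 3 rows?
SELECT genre, COUNT(*) as cnt
FROM movies
GROUP BY genre
HAVING COUNT(*) > 3

Result:
  SciFi: 4

Note: HAVING filters groups after aggregation, WHERE filters rows before.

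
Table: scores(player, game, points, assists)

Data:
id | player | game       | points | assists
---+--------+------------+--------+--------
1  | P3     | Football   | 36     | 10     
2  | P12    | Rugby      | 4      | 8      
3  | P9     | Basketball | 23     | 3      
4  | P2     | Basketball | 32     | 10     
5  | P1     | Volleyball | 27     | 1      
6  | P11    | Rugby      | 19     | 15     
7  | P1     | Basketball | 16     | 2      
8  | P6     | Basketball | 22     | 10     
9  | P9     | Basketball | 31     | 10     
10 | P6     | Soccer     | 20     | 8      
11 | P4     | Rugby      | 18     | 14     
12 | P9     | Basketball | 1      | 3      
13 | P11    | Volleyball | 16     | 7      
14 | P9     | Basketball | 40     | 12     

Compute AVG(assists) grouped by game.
SELECT game, AVG(assists) as result
FROM scores
GROUP BY game

Result:
  Basketball: 7.14
  Football: 10.00
  Rugby: 12.33
  Soccer: 8.00
  Volleyball: 4.00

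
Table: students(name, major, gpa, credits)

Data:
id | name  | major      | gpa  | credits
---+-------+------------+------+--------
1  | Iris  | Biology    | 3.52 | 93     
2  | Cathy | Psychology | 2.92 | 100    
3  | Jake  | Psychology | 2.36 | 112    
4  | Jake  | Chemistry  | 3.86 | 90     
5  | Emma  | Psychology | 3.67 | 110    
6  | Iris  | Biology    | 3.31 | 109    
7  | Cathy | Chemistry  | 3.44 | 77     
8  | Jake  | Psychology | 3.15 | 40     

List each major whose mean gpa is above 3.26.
SELECT major, AVG(gpa)
FROM students
GROUP BY major
HAVING AVG(gpa) > 3.26

Result:
  Biology: avg=3.42
  Chemistry: avg=3.65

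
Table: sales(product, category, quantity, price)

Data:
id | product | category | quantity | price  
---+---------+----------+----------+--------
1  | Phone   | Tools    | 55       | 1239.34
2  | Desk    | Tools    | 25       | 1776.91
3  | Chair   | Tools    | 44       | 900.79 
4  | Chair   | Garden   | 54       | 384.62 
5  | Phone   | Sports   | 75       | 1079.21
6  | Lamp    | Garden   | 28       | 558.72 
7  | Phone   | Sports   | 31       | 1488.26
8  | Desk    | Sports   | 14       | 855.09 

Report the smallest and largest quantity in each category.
SELECT category, MIN(quantity), MAX(quantity)
FROM sales
GROUP BY category

Result:
  Garden: min=28, max=54
  Sports: min=14, max=75
  Tools: min=25, max=55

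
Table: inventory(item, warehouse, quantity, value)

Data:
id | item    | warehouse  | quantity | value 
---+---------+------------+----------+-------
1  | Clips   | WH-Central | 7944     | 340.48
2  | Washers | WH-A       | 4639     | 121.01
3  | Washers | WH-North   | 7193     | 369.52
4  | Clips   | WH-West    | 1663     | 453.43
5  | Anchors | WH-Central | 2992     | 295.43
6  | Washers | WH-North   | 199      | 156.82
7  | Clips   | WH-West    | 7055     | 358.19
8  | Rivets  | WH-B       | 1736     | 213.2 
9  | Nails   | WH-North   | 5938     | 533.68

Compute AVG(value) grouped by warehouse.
SELECT warehouse, AVG(value) as result
FROM inventory
GROUP BY warehouse

Result:
  WH-A: 121.01
  WH-B: 213.20
  WH-Central: 317.96
  WH-North: 353.34
  WH-West: 405.81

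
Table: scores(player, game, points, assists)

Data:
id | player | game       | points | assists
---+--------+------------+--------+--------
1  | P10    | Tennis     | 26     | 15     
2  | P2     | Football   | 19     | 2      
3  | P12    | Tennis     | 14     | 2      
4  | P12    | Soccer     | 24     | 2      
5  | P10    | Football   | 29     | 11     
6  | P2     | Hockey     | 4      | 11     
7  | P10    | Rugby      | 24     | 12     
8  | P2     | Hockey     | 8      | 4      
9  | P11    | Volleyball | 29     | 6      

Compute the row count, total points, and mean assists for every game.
SELECT game,
       COUNT(*) as cnt,
       SUM(points) as total_points,
       AVG(assists) as avg_assists
FROM scores
GROUP BY game

Result:
  Football: 2 records, 48 total points, 6.50 avg assists
  Hockey: 2 records, 12 total points, 7.50 avg assists
  Rugby: 1 records, 24 total points, 12.00 avg assists
  Soccer: 1 records, 24 total points, 2.00 avg assists
  Tennis: 2 records, 40 total points, 8.50 avg assists
  Volleyball: 1 records, 29 total points, 6.00 avg assists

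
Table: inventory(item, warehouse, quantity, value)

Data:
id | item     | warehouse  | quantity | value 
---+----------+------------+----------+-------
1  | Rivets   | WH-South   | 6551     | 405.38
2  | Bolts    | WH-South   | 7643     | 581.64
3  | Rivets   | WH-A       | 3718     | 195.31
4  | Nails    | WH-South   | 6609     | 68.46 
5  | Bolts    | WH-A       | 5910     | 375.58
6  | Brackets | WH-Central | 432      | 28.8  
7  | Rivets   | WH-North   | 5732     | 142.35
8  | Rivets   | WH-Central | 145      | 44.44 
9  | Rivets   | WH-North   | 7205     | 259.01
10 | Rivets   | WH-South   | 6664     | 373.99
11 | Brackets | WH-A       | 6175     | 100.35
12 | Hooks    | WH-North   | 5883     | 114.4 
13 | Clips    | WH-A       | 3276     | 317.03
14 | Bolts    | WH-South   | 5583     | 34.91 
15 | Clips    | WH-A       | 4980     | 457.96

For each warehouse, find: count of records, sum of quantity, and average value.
SELECT warehouse,
       COUNT(*) as cnt,
       SUM(quantity) as total_quantity,
       AVG(value) as avg_value
FROM inventory
GROUP BY warehouse

Result:
  WH-A: 5 records, 24059 total quantity, 289.25 avg value
  WH-Central: 2 records, 577 total quantity, 36.62 avg value
  WH-North: 3 records, 18820 total quantity, 171.92 avg value
  WH-South: 5 records, 33050 total quantity, 292.88 avg value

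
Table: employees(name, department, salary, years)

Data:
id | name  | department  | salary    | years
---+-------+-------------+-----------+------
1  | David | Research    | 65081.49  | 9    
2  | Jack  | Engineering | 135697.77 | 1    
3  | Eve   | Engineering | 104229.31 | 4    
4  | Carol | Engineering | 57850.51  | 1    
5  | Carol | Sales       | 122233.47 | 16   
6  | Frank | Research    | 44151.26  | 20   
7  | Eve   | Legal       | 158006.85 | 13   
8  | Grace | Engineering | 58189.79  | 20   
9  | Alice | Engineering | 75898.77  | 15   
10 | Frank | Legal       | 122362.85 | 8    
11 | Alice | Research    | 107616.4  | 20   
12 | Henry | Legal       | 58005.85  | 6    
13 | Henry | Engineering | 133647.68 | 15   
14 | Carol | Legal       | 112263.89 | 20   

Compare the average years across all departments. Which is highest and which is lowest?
SELECT department, AVG(years)
FROM employees
GROUP BY department
ORDER BY AVG(years)

All groups:
  Engineering: 9.33
  Legal: 11.75
  Sales: 16.00
  Research: 16.33

Highest: Research (16.33)
Lowest: Engineering (9.33)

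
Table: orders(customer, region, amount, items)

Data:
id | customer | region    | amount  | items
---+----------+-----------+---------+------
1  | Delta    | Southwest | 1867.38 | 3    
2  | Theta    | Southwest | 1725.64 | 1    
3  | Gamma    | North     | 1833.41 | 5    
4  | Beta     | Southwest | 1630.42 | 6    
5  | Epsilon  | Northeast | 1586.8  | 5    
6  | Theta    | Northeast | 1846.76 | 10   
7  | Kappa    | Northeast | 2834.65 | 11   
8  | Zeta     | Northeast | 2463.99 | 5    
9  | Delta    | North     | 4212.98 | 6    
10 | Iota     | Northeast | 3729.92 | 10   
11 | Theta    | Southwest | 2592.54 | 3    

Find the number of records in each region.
SELECT region, COUNT(*) as count
FROM orders
GROUP BY region

Result:
  North: 2
  Northeast: 5
  Southwest: 4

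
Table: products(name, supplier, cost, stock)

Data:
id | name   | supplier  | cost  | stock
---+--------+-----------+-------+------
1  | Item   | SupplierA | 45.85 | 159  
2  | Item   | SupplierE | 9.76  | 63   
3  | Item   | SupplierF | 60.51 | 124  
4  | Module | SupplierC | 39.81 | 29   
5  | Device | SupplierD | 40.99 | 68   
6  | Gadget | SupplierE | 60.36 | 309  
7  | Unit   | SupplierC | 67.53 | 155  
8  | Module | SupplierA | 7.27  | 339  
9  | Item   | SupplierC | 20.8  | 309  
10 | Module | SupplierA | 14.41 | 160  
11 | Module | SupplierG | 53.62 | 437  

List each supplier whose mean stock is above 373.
SELECT supplier, AVG(stock)
FROM products
GROUP BY supplier
HAVING AVG(stock) > 373

Result:
  SupplierG: avg=437.00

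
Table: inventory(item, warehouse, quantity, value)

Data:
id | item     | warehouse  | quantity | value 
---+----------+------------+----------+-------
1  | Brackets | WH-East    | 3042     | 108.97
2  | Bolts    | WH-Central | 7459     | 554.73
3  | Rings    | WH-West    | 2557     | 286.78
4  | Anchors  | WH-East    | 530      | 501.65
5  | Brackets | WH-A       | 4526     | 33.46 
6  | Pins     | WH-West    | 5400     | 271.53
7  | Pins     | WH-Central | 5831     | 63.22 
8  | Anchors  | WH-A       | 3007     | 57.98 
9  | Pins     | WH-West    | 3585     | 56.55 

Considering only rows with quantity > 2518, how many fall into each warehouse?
SELECT warehouse, COUNT(*)
FROM inventory
WHERE quantity > 2518
GROUP BY warehouse

Note: WHERE filters rows before grouping.

Result:
  WH-A: 2
  WH-Central: 2
  WH-East: 1
  WH-West: 3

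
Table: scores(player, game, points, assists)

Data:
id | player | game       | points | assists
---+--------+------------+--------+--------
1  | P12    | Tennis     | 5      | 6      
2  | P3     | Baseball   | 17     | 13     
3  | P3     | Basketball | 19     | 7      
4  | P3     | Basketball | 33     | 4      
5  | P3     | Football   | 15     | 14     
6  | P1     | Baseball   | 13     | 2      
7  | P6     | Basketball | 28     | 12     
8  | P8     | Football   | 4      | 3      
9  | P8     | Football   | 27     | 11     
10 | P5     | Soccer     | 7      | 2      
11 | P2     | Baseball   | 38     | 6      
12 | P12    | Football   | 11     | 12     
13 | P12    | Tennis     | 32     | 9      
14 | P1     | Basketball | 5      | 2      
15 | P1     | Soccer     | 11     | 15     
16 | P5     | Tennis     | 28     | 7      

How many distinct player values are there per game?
SELECT game, COUNT(DISTINCT player)
FROM scores
GROUP BY game

Result:
  Baseball: 3 distinct
  Basketball: 3 distinct
  Football: 3 distinct
  Soccer: 2 distinct
  Tennis: 2 distinct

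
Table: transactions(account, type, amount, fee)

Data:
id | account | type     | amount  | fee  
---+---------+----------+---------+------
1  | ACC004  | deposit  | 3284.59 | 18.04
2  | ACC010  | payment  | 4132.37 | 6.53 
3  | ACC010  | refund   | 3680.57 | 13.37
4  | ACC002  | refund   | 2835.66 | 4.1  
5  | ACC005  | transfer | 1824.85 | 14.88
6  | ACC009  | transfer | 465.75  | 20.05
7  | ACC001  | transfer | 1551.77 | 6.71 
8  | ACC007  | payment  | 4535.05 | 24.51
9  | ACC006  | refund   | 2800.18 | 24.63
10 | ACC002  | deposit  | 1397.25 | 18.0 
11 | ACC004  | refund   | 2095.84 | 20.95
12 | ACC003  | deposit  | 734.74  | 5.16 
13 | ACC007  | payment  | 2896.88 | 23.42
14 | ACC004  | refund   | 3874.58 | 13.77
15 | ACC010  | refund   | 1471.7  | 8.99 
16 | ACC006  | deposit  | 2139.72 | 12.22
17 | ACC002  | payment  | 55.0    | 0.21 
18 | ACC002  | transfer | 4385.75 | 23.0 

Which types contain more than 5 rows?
SELECT type, COUNT(*) as cnt
FROM transactions
GROUP BY type
HAVING COUNT(*) > 5

Result:
  refund: 6

Note: HAVING filters groups after aggregation, WHERE filters rows before.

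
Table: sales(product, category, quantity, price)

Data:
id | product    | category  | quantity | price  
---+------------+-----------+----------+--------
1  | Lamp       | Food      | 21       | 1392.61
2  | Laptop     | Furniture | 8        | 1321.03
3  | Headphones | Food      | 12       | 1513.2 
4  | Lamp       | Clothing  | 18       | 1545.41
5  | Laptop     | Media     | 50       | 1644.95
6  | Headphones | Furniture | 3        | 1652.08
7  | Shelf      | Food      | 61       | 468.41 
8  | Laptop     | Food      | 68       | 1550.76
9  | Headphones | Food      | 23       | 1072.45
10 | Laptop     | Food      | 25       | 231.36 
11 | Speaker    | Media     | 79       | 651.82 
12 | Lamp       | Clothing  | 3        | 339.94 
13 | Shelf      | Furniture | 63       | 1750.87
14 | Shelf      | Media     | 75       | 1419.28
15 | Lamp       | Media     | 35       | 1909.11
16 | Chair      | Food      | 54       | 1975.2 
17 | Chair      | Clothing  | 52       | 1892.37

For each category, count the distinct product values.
SELECT category, COUNT(DISTINCT product)
FROM sales
GROUP BY category

Result:
  Clothing: 2 distinct
  Food: 5 distinct
  Furniture: 3 distinct
  Media: 4 distinct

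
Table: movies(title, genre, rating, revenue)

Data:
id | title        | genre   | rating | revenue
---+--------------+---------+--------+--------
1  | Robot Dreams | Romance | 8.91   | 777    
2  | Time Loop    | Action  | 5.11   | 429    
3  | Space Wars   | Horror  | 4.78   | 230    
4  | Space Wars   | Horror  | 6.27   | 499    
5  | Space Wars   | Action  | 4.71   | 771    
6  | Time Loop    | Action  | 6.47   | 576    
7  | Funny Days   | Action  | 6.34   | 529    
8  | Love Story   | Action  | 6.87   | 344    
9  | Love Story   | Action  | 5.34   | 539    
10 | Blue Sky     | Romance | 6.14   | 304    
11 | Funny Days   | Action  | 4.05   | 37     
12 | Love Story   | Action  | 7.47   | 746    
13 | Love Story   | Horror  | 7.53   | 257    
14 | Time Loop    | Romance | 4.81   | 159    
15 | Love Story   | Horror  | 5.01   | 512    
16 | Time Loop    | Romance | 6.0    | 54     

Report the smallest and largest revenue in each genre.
SELECT genre, MIN(revenue), MAX(revenue)
FROM movies
GROUP BY genre

Result:
  Action: min=37, max=771
  Horror: min=230, max=512
  Romance: min=54, max=777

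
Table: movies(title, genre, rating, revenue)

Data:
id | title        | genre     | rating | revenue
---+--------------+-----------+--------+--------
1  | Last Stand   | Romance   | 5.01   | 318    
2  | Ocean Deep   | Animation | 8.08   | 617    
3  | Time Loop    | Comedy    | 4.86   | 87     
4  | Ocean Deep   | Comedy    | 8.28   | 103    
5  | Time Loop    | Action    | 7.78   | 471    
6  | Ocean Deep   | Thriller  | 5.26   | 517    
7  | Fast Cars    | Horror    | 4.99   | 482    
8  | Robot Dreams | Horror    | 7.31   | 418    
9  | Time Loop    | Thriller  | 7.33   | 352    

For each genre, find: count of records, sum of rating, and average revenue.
SELECT genre,
       COUNT(*) as cnt,
       SUM(rating) as total_rating,
       AVG(revenue) as avg_revenue
FROM movies
GROUP BY genre

Result:
  Action: 1 records, 7.78 total rating, 471.00 avg revenue
  Animation: 1 records, 8.08 total rating, 617.00 avg revenue
  Comedy: 2 records, 13.14 total rating, 95.00 avg revenue
  Horror: 2 records, 12.30 total rating, 450.00 avg revenue
  Romance: 1 records, 5.01 total rating, 318.00 avg revenue
  Thriller: 2 records, 12.59 total rating, 434.50 avg revenue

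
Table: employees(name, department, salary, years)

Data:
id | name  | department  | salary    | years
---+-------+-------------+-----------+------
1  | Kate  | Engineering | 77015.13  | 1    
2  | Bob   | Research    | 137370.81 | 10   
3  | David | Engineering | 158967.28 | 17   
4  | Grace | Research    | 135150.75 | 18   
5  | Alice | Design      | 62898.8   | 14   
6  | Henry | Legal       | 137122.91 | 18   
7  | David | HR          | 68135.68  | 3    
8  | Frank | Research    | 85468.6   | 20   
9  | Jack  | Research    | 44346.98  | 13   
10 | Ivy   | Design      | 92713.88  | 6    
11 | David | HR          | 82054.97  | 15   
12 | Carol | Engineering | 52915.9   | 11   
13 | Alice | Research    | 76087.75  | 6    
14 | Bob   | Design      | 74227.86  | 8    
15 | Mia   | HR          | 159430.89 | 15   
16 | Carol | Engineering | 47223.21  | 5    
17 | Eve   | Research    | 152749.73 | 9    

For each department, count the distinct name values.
SELECT department, COUNT(DISTINCT name)
FROM employees
GROUP BY department

Result:
  Design: 3 distinct
  Engineering: 3 distinct
  HR: 2 distinct
  Legal: 1 distinct
  Research: 6 distinct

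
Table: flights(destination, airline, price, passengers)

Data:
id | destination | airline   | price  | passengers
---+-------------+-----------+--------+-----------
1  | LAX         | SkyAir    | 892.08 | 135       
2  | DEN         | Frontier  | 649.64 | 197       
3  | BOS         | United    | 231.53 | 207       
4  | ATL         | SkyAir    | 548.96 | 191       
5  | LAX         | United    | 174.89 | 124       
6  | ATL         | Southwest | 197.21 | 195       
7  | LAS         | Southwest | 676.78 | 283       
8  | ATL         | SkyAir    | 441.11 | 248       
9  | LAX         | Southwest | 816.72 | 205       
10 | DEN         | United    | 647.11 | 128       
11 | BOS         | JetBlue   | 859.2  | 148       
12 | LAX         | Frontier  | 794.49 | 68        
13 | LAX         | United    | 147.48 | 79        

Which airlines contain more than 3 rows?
SELECT airline, COUNT(*) as cnt
FROM flights
GROUP BY airline
HAVING COUNT(*) > 3

Result:
  United: 4

Note: HAVING filters groups after aggregation, WHERE filters rows before.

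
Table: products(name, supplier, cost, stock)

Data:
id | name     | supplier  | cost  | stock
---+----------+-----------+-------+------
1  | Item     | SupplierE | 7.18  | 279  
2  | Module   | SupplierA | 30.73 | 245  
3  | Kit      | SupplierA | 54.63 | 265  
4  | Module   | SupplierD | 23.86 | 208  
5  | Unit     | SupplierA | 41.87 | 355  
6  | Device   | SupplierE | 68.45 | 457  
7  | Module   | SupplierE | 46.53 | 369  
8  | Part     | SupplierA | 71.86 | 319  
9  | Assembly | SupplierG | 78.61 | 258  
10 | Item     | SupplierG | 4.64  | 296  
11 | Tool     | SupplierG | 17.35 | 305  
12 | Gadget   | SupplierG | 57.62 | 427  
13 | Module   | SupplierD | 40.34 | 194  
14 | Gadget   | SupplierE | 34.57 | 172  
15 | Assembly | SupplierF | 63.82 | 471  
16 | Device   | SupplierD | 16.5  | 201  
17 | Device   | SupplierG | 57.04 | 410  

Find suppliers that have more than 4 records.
SELECT supplier, COUNT(*) as cnt
FROM products
GROUP BY supplier
HAVING COUNT(*) > 4

Result:
  SupplierG: 5

Note: HAVING filters groups after aggregation, WHERE filters rows before.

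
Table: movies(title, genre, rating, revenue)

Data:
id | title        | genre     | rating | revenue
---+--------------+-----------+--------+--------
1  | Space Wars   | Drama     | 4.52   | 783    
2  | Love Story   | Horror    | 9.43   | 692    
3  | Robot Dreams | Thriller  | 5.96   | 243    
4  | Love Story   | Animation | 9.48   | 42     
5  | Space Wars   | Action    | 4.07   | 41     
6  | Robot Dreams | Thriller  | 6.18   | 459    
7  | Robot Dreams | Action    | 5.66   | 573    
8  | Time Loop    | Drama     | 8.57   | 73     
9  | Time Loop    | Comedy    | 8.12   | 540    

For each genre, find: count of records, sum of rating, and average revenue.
SELECT genre,
       COUNT(*) as cnt,
       SUM(rating) as total_rating,
       AVG(revenue) as avg_revenue
FROM movies
GROUP BY genre

Result:
  Action: 2 records, 9.73 total rating, 307.00 avg revenue
  Animation: 1 records, 9.48 total rating, 42.00 avg revenue
  Comedy: 1 records, 8.12 total rating, 540.00 avg revenue
  Drama: 2 records, 13.09 total rating, 428.00 avg revenue
  Horror: 1 records, 9.43 total rating, 692.00 avg revenue
  Thriller: 2 records, 12.14 total rating, 351.00 avg revenue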